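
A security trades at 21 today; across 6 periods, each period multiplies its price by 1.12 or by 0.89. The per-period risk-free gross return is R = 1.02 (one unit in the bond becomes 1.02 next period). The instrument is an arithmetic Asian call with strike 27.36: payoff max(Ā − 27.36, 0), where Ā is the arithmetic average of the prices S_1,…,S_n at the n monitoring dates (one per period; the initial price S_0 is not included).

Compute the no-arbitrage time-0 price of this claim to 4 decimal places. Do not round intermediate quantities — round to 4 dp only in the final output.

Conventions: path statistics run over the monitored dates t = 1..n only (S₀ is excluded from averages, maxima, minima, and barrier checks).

price = 0.2609

Under the martingale measure an up-move has probability p* = 0.5652; value the claim as the probability-weighted average of per-path payoffs, discounted 6 periods at R = 1.02.
Enumerate all 2^6 = 64 price paths (U = up ×1.12, D = down ×0.89); each path with k up-moves has probability p*^k·(1−p*)^(6−k).
DDDDDD: Ā=14.2446, payoff=0.0000, prob=0.006755
UDDDDD: Ā=17.9258, payoff=0.0000, prob=0.008782
DUDDDD: Ā=17.1208, payoff=0.0000, prob=0.008782
UUDDDD: Ā=21.5452, payoff=0.0000, prob=0.011416
DDUDDD: Ā=16.4043, payoff=0.0000, prob=0.008782
UDUDDD: Ā=20.6436, payoff=0.0000, prob=0.011416
DUUDDD: Ā=19.8386, payoff=0.0000, prob=0.011416
UUUDDD: Ā=24.9655, payoff=0.0000, prob=0.014841
DDDUDD: Ā=15.7667, payoff=0.0000, prob=0.008782
UDDUDD: Ā=19.8412, payoff=0.0000, prob=0.011416
DUDUDD: Ā=19.0362, payoff=0.0000, prob=0.011416
UUDUDD: Ā=23.9557, payoff=0.0000, prob=0.014841
DDUUDD: Ā=18.3197, payoff=0.0000, prob=0.011416
UDUUDD: Ā=23.0541, payoff=0.0000, prob=0.014841
DUUUDD: Ā=22.2491, payoff=0.0000, prob=0.014841
UUUUDD: Ā=27.9988, payoff=0.6388, prob=0.019293
DDDDUD: Ā=15.1992, payoff=0.0000, prob=0.008782
UDDDUD: Ā=19.1270, payoff=0.0000, prob=0.011416
DUDDUD: Ā=18.3220, payoff=0.0000, prob=0.011416
UUDDUD: Ā=23.0570, payoff=0.0000, prob=0.014841
DDUDUD: Ā=17.6056, payoff=0.0000, prob=0.011416
UDUDUD: Ā=22.1554, payoff=0.0000, prob=0.014841
DUUDUD: Ā=21.3504, payoff=0.0000, prob=0.014841
UUUDUD: Ā=26.8679, payoff=0.0000, prob=0.019293
DDDUUD: Ā=16.9680, payoff=0.0000, prob=0.011416
UDDUUD: Ā=21.3529, payoff=0.0000, prob=0.014841
DUDUUD: Ā=20.5479, payoff=0.0000, prob=0.014841
UUDUUD: Ā=25.8581, payoff=0.0000, prob=0.019293
DDUUUD: Ā=19.8315, payoff=0.0000, prob=0.014841
UDUUUD: Ā=24.9565, payoff=0.0000, prob=0.019293
DUUUUD: Ā=24.1515, payoff=0.0000, prob=0.019293
UUUUUD: Ā=30.3929, payoff=3.0329, prob=0.025081
DDDDDU: Ā=14.6941, payoff=0.0000, prob=0.008782
UDDDDU: Ā=18.4914, payoff=0.0000, prob=0.011416
DUDDDU: Ā=17.6864, payoff=0.0000, prob=0.011416
UUDDDU: Ā=22.2571, payoff=0.0000, prob=0.014841
DDUDDU: Ā=16.9700, payoff=0.0000, prob=0.011416
UDUDDU: Ā=21.3555, payoff=0.0000, prob=0.014841
DUUDDU: Ā=20.5505, payoff=0.0000, prob=0.014841
UUUDDU: Ā=25.8613, payoff=0.0000, prob=0.019293
DDDUDU: Ā=16.3324, payoff=0.0000, prob=0.011416
UDDUDU: Ā=20.5531, payoff=0.0000, prob=0.014841
DUDUDU: Ā=19.7481, payoff=0.0000, prob=0.014841
UUDUDU: Ā=24.8515, payoff=0.0000, prob=0.019293
DDUUDU: Ā=19.0316, payoff=0.0000, prob=0.014841
UDUUDU: Ā=23.9499, payoff=0.0000, prob=0.019293
DUUUDU: Ā=23.1449, payoff=0.0000, prob=0.019293
UUUUDU: Ā=29.1262, payoff=1.7662, prob=0.025081
DDDDUU: Ā=15.7649, payoff=0.0000, prob=0.011416
UDDDUU: Ā=19.8389, payoff=0.0000, prob=0.014841
DUDDUU: Ā=19.0339, payoff=0.0000, prob=0.014841
UUDDUU: Ā=23.9528, payoff=0.0000, prob=0.019293
DDUDUU: Ā=18.3175, payoff=0.0000, prob=0.014841
UDUDUU: Ā=23.0512, payoff=0.0000, prob=0.019293
DUUDUU: Ā=22.2462, payoff=0.0000, prob=0.019293
UUUDUU: Ā=27.9952, payoff=0.6352, prob=0.025081
DDDUUU: Ā=17.6798, payoff=0.0000, prob=0.014841
UDDUUU: Ā=22.2488, payoff=0.0000, prob=0.019293
DUDUUU: Ā=21.4438, payoff=0.0000, prob=0.019293
UUDUUU: Ā=26.9854, payoff=0.0000, prob=0.025081
DDUUUU: Ā=20.7273, payoff=0.0000, prob=0.019293
UDUUUU: Ā=26.0838, payoff=0.0000, prob=0.025081
DUUUUU: Ā=25.2788, payoff=0.0000, prob=0.025081
UUUUUU: Ā=31.8115, payoff=4.4515, prob=0.032606
Price = Σ prob·payoff / R^6 = 0.293768 / 1.126162 = 0.2609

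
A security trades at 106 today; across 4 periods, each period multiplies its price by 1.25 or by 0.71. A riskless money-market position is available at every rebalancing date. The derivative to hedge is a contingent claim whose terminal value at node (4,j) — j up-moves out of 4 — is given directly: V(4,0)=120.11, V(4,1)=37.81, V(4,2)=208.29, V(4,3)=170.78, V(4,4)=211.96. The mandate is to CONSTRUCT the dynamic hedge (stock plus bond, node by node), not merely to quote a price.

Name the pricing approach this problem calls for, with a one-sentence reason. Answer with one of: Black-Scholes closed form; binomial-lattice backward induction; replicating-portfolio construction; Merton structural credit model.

framework: replicating-portfolio construction

Key observation: a price alone would not answer the question — the per-node share/bond construction on the spot-106, 1.25/0.71 tree is required, and only the replicating-portfolio method yields it.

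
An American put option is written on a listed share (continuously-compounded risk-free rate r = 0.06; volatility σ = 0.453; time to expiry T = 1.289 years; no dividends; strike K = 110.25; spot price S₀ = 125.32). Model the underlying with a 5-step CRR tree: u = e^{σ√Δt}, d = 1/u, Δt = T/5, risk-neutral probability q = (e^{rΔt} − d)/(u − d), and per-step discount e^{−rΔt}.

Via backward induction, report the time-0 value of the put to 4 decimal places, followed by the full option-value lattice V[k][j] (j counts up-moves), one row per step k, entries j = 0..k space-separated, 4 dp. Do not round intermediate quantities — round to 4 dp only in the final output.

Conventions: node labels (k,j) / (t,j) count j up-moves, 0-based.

params: Δt=0.25780 u=1.25861 d=0.79453 q=0.47634 e^(-rΔt)=0.98465
t_5 payoffs: 70.5703 47.3937 10.6797 0.0000 0.0000 0.0000
k=4: node(4,0) S=49.9412 payoff=60.3088 vs cont=58.6166 → 60.3088 [stop]  node(4,1) S=79.1115 payoff=31.1385 vs cont=29.4463 → 31.1385 [stop]  node(4,2) S=125.3200 payoff=0.0000 vs cont=5.5067 → 5.5067 [wait]  node(4,3) S=198.5186 payoff=0.0000 vs cont=0.0000 → 0.0000 [wait]  node(4,4) S=314.4721 payoff=0.0000 vs cont=0.0000 → 0.0000 [wait]
k=3: node(3,0) S=62.8563 payoff=47.3937 vs cont=45.7014 → 47.3937 [stop]  node(3,1) S=99.5703 payoff=10.6797 vs cont=18.6385 → 18.6385 [wait]  node(3,2) S=157.7287 payoff=0.0000 vs cont=2.8394 → 2.8394 [wait]  node(3,3) S=249.8571 payoff=0.0000 vs cont=0.0000 → 0.0000 [wait]
k=2: node(2,0) S=79.1115 payoff=31.1385 vs cont=33.1792 → 33.1792 [wait]  node(2,1) S=125.3200 payoff=0.0000 vs cont=10.9422 → 10.9422 [wait]  node(2,2) S=198.5186 payoff=0.0000 vs cont=1.4640 → 1.4640 [wait]
k=1: node(1,0) S=99.5703 payoff=10.6797 vs cont=22.2401 → 22.2401 [wait]  node(1,1) S=157.7287 payoff=0.0000 vs cont=6.3287 → 6.3287 [wait]
k=0: node(0,0) S=125.3200 payoff=0.0000 vs cont=14.4358 → 14.4358 [wait]

price = 14.4358
tree:
14.4358
22.2401 6.3287
33.1792 10.9422 1.4640
47.3937 18.6385 2.8394 0.0000
60.3088 31.1385 5.5067 0.0000 0.0000
70.5703 47.3937 10.6797 0.0000 0.0000 0.0000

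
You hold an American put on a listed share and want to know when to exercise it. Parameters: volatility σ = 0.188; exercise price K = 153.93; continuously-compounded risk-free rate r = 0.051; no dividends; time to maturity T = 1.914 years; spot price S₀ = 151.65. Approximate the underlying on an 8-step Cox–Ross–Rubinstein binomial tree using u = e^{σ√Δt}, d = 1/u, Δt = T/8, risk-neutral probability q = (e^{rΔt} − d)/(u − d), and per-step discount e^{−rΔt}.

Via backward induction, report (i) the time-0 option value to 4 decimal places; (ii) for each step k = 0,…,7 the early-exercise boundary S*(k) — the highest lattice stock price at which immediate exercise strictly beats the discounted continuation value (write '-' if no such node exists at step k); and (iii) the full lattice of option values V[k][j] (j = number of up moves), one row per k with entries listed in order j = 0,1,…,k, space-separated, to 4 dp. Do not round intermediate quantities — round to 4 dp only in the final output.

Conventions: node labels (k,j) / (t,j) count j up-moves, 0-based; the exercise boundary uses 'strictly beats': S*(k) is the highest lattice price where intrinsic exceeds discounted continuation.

price = 11.6411
boundary = - - 126.1740 115.0889 126.1740 115.0889 126.1740 138.3267
tree:
11.6411
18.2716 6.3390
27.7560 10.7239 2.8018
38.8411 17.5858 5.2069 0.8465
48.9523 27.7560 9.4469 1.7658 0.0941
58.1752 38.8411 16.5861 3.6683 0.2088 0.0000
66.5877 48.9523 27.7560 7.5857 0.4633 0.0000 0.0000
74.2612 58.1752 38.8411 15.6033 1.0278 0.0000 0.0000 0.0000
81.2606 66.5877 48.9523 27.7560 2.2800 0.0000 0.0000 0.0000 0.0000

Δt=0.23925  u=1.09632  d=0.91214  q=0.54368  discount=0.98787
step 8 (expiry): payoffs max(K−S,0) = 81.2606 66.5877 48.9523 27.7560 2.2800 0.0000 0.0000 0.0000 0.0000
step 7: (k=7,j=0): S=79.6688, K−S=74.2612, hold=72.3944 ⇒ V=74.2612 exercise | (k=7,j=1): S=95.7548, K−S=58.1752, hold=56.3083 ⇒ V=58.1752 exercise | (k=7,j=2): S=115.0889, K−S=38.8411, hold=36.9743 ⇒ V=38.8411 exercise | (k=7,j=3): S=138.3267, K−S=15.6033, hold=13.7365 ⇒ V=15.6033 exercise | (k=7,j=4): S=166.2565, K−S=0.0000, hold=1.0278 ⇒ V=1.0278 continue | (k=7,j=5): S=199.8257, K−S=0.0000, hold=0.0000 ⇒ V=0.0000 continue | (k=7,j=6): S=240.1729, K−S=0.0000, hold=0.0000 ⇒ V=0.0000 continue | (k=7,j=7): S=288.6667, K−S=0.0000, hold=0.0000 ⇒ V=0.0000 continue  boundary S*=138.3267
step 6: (k=6,j=0): S=87.3423, K−S=66.5877, hold=64.7209 ⇒ V=66.5877 exercise | (k=6,j=1): S=104.9777, K−S=48.9523, hold=47.0855 ⇒ V=48.9523 exercise | (k=6,j=2): S=126.1740, K−S=27.7560, hold=25.8892 ⇒ V=27.7560 exercise | (k=6,j=3): S=151.6500, K−S=2.2800, hold=7.5857 ⇒ V=7.5857 continue | (k=6,j=4): S=182.2699, K−S=0.0000, hold=0.4633 ⇒ V=0.4633 continue | (k=6,j=5): S=219.0724, K−S=0.0000, hold=0.0000 ⇒ V=0.0000 continue | (k=6,j=6): S=263.3058, K−S=0.0000, hold=0.0000 ⇒ V=0.0000 continue  boundary S*=126.1740
step 5: (k=5,j=0): S=95.7548, K−S=58.1752, hold=56.3083 ⇒ V=58.1752 exercise | (k=5,j=1): S=115.0889, K−S=38.8411, hold=36.9743 ⇒ V=38.8411 exercise | (k=5,j=2): S=138.3267, K−S=15.6033, hold=16.5861 ⇒ V=16.5861 continue | (k=5,j=3): S=166.2565, K−S=0.0000, hold=3.6683 ⇒ V=3.6683 continue | (k=5,j=4): S=199.8257, K−S=0.0000, hold=0.2088 ⇒ V=0.2088 continue | (k=5,j=5): S=240.1729, K−S=0.0000, hold=0.0000 ⇒ V=0.0000 continue  boundary S*=115.0889
step 4: (k=4,j=0): S=104.9777, K−S=48.9523, hold=47.0855 ⇒ V=48.9523 exercise | (k=4,j=1): S=126.1740, K−S=27.7560, hold=26.4171 ⇒ V=27.7560 exercise | (k=4,j=2): S=151.6500, K−S=2.2800, hold=9.4469 ⇒ V=9.4469 continue | (k=4,j=3): S=182.2699, K−S=0.0000, hold=1.7658 ⇒ V=1.7658 continue | (k=4,j=4): S=219.0724, K−S=0.0000, hold=0.0941 ⇒ V=0.0941 continue  boundary S*=126.1740
step 3: (k=3,j=0): S=115.0889, K−S=38.8411, hold=36.9743 ⇒ V=38.8411 exercise | (k=3,j=1): S=138.3267, K−S=15.6033, hold=17.5858 ⇒ V=17.5858 continue | (k=3,j=2): S=166.2565, K−S=0.0000, hold=5.2069 ⇒ V=5.2069 continue | (k=3,j=3): S=199.8257, K−S=0.0000, hold=0.8465 ⇒ V=0.8465 continue  boundary S*=115.0889
step 2: (k=2,j=0): S=126.1740, K−S=27.7560, hold=26.9540 ⇒ V=27.7560 exercise | (k=2,j=1): S=151.6500, K−S=2.2800, hold=10.7239 ⇒ V=10.7239 continue | (k=2,j=2): S=182.2699, K−S=0.0000, hold=2.8018 ⇒ V=2.8018 continue  boundary S*=126.1740
step 1: (k=1,j=0): S=138.3267, K−S=15.6033, hold=18.2716 ⇒ V=18.2716 continue | (k=1,j=1): S=166.2565, K−S=0.0000, hold=6.3390 ⇒ V=6.3390 continue  boundary S*=-
step 0: (k=0,j=0): S=151.6500, K−S=2.2800, hold=11.6411 ⇒ V=11.6411 continue  boundary S*=-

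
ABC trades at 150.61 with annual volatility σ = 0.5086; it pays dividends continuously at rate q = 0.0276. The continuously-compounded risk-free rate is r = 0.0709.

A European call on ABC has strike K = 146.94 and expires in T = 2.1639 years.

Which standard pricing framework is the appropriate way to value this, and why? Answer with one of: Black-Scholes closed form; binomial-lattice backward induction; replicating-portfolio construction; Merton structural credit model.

Key observation: the instrument is a plain European call (strike 146.94) on a lognormal asset; the exact continuous-time formula applies directly.

framework: Black-Scholes closed form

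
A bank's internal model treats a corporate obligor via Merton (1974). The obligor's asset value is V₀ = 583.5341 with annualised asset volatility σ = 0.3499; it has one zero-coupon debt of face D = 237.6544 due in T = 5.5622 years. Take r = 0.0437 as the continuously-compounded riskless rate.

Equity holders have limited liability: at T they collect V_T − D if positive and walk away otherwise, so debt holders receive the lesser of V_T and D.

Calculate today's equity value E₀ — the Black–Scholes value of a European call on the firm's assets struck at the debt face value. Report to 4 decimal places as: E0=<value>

E0=406.9155

With assets at 583.5341 and a single debt payment of 237.6544 at 5.5622 years:
d₁ = [ln(V₀/D) + (r + σ²/2)T] / (σ√T)
   = [ln(583.5341/237.6544) + (0.0437 + 0.5·0.3499²)·5.5622] / (0.3499·√5.5622)
   = [0.898285 + 0.583558] / 0.825215 = 1.795706
d₂ = d₁ − σ√T = 1.795706 − 0.825215 = 0.970490
N(d₁) = 0.963729,  N(d₂) = 0.834099,  e^(−rT) = 0.784218
E₀ = V₀·N(d₁) − D·e^(−rT)·N(d₂)
   = 583.5341·0.963729 − 237.6544·0.784218·0.834099 = 406.915507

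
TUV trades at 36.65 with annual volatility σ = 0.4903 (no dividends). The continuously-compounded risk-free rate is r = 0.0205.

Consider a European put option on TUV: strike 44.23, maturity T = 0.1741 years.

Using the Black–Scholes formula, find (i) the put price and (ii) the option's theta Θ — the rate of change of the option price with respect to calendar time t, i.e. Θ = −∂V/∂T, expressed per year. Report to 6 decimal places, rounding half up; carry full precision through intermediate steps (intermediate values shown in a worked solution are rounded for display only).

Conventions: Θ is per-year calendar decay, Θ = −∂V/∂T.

price = 8.243323
Θ = -5.481111

σ√T = 0.4903·√0.1741 = 0.204579
d₁ = (ln(S/K) + (r+σ²/2)T) / (σ√T) = (ln(36.65/44.23) + (0.0205+0.4903²/2)·0.1741) / 0.204579 = (-0.187990 + 0.024495) / 0.204579 = -0.799175
d₂ = d₁ − σ√T = -0.799175 − 0.204579 = -1.003754
e^{−rT} = 0.996437
N(−d₁) = 0.787906,  N(−d₂) = 0.842251
Put price V = K·e^{−rT}·N(−d₂) − S·N(−d₁) = 37.120060 − 28.876738 = 8.243323
φ(d₁) = (1/√(2π))·e^{−d₁²/2} = 0.289883
Θ = −S·φ(d₁)·σ/(2√T) + r·K·e^{−rT}·N(−d₂) = −6.242073 + 0.760961 = -5.481111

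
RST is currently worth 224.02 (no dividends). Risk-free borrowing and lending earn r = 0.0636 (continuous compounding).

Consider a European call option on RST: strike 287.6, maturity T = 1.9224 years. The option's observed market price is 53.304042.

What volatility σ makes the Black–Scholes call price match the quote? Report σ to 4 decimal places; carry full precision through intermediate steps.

sigma = 0.5215

At σ = 0.5215 the Black–Scholes value reproduces the quote:
σ√T = 0.5215·√1.9224 = 0.723063
d₁ = (ln(S/K) + (r+σ²/2)T) / (σ√T) = (ln(224.02/287.6) + (0.0636+0.5215²/2)·1.9224) / 0.723063 = (-0.249835 + 0.383675) / 0.723063 = 0.185101
d₂ = d₁ − σ√T = 0.185101 − 0.723063 = -0.537962
e^{−rT} = 0.884914
N(d₁) = 0.573425,  N(d₂) = 0.295301
V = S·N(d₁) − K·e^{−rT}·N(d₂) = 128.458660 − 75.154618 = 53.304042 (the quoted price), and the Black–Scholes price is strictly increasing in σ, so σ is unique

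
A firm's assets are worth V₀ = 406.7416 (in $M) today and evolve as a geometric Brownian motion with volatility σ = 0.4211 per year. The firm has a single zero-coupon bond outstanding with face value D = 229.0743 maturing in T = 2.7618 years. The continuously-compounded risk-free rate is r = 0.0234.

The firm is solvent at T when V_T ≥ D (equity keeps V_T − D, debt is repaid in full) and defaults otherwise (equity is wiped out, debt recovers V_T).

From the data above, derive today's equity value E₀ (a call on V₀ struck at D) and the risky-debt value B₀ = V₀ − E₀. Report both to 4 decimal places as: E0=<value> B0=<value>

Apply the equity-as-call identities (strike 229.0743, horizon 2.7618 years):
d₁ = [ln(V₀/D) + (r + σ²/2)T] / (σ√T)
   = [ln(406.7416/229.0743) + (0.0234 + 0.5·0.4211²)·2.7618] / (0.4211·√2.7618)
   = [0.574132 + 0.309495] / 0.699812 = 1.262662
d₂ = d₁ − σ√T = 1.262662 − 0.699812 = 0.562850
N(d₁) = 0.896645,  N(d₂) = 0.713232,  e^(−rT) = 0.937418
E₀ = V₀·N(d₁) − D·e^(−rT)·N(d₂)
   = 406.7416·0.896645 − 229.0743·0.937418·0.713232 = 211.544532
B₀ = V₀ − E₀ = 406.7416 − 211.544532 = 195.197068

E0=211.5445 B0=195.1971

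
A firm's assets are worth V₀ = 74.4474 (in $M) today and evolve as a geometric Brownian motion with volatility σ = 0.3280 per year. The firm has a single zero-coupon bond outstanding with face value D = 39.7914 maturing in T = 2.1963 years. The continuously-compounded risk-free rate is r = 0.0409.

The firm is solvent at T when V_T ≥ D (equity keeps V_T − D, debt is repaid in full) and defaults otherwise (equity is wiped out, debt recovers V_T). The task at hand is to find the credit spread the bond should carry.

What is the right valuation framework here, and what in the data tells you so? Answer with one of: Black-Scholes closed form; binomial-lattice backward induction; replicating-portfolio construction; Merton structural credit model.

framework: Merton structural credit model

Key observation: the data describe a firm's assets (V₀ = 74.4474, GBM) and a single zero-coupon debt of face 39.7914, so credit quantities follow from equity-as-call in the structural model.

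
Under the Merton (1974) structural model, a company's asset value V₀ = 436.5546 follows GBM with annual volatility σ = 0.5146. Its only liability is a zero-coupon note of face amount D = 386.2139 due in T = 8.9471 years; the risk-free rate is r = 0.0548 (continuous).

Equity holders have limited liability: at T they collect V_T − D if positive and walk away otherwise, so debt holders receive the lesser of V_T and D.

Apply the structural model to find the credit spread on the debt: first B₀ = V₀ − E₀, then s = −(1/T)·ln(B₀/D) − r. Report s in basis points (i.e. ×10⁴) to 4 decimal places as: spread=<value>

Apply the equity-as-call identities (strike 386.2139, horizon 8.9471 years):
d₁ = [ln(V₀/D) + (r + σ²/2)T] / (σ√T)
   = [ln(436.5546/386.2139) + (0.0548 + 0.5·0.5146²)·8.9471] / (0.5146·√8.9471)
   = [0.122522 + 1.674956] / 1.539256 = 1.167758
d₂ = d₁ − σ√T = 1.167758 − 1.539256 = -0.371499
N(d₁) = 0.878548,  N(d₂) = 0.355133,  e^(−rT) = 0.612442
E₀ = V₀·N(d₁) − D·e^(−rT)·N(d₂)
   = 436.5546·0.878548 − 386.2139·0.612442·0.355133 = 299.533143
B₀ = V₀ − E₀ = 436.5546 − 299.533143 = 137.021457
spread = −(1/T)·ln(B₀/D) − r = −(1/8.9471)·ln(137.021457/386.2139) − 0.0548 = 0.06102008
in basis points: 0.06102008 × 10⁴ = 610.2008 bp

spread=610.2008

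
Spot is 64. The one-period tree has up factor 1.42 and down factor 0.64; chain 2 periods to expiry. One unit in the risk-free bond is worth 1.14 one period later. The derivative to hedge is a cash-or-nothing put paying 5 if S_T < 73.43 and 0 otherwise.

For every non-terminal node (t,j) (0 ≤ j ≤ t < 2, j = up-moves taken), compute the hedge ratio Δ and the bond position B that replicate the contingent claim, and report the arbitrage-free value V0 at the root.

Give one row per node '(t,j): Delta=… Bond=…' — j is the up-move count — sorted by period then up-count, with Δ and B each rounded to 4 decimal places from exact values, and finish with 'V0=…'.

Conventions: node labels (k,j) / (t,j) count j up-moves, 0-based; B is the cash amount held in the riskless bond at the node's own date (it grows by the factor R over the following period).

The replicating-portfolio and risk-neutral prices coincide; use p* = (1.14−0.64)/(1.42−0.64) = 0.6410 for the latter.
Expiry values: V(2,0)=5.0000, V(2,1)=5.0000, V(2,2)=0.0000
Node (1,0) S=40.9600: V=(p*·5.0000+(1−p*)·5.0000)/1.14=4.3860; Δ=(5.0000−5.0000)/(58.1632−26.2144)=0.0000; B=V−Δ·S=4.3860
Node (1,1) S=90.8800: V=(p*·0.0000+(1−p*)·5.0000)/1.14=1.5744; Δ=(0.0000−5.0000)/(129.0496−58.1632)=-0.0705; B=V−Δ·S=7.9847
Node (0,0) S=64.0000: V=(p*·1.5744+(1−p*)·4.3860)/1.14=2.2664; Δ=(1.5744−4.3860)/(90.8800−40.9600)=-0.0563; B=V−Δ·S=5.8709
As a check, the time-0 holding Δ(0,0)·S0 + B(0,0) comes to 2.2664 — exactly V0.

(0,0): Delta=-0.0563 Bond=5.8709
(1,0): Delta=0.0000 Bond=4.3860
(1,1): Delta=-0.0705 Bond=7.9847
V0=2.2664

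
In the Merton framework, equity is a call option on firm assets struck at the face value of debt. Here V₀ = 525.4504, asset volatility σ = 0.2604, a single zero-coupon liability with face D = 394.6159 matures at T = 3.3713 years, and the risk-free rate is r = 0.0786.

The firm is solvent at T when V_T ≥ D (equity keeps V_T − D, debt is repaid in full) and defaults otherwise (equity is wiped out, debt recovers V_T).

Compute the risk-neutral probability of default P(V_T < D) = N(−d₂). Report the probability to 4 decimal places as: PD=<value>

PD=0.1803

Equity is a call on the firm's assets struck at D = 394.6159:
d₁ = [ln(V₀/D) + (r + σ²/2)T] / (σ√T)
   = [ln(525.4504/394.6159) + (0.0786 + 0.5·0.2604²)·3.3713] / (0.2604·√3.3713)
   = [0.286343 + 0.379285] / 0.478123 = 1.392169
d₂ = d₁ − σ√T = 1.392169 − 0.478123 = 0.914046
risk-neutral PD = N(−d₂) = N(-0.914046) = 0.180346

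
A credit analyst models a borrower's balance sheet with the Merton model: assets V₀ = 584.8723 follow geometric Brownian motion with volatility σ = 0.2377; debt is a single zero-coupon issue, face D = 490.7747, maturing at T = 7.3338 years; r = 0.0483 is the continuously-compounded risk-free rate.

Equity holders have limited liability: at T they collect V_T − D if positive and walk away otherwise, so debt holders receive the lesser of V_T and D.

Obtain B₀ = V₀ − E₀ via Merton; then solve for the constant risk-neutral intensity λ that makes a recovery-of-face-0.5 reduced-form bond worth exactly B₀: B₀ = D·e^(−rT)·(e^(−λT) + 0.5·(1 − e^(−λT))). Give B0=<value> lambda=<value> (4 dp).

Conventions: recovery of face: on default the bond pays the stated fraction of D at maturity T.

B0=312.0407 lambda=0.0284

With assets at 584.8723 and a single debt payment of 490.7747 at 7.3338 years:
d₁ = [ln(V₀/D) + (r + σ²/2)T] / (σ√T)
   = [ln(584.8723/490.7747) + (0.0483 + 0.5·0.2377²)·7.3338] / (0.2377·√7.3338)
   = [0.175408 + 0.561407] / 0.643715 = 1.144630
d₂ = d₁ − σ√T = 1.144630 − 0.643715 = 0.500915
N(d₁) = 0.873819,  N(d₂) = 0.691784,  e^(−rT) = 0.701719
E₀ = V₀·N(d₁) − D·e^(−rT)·N(d₂)
   = 584.8723·0.873819 − 490.7747·0.701719·0.691784 = 272.831621
B₀ = V₀ − E₀ = 584.8723 − 272.831621 = 312.040679
e^(−λT) = (B₀·e^(rT)/D − 0.5)/(1 − 0.5) = (312.0407·1.425072/490.7747 − 0.5)/0.5 = 0.81215761
λ = −ln(0.81215761)/7.3338 = 0.028370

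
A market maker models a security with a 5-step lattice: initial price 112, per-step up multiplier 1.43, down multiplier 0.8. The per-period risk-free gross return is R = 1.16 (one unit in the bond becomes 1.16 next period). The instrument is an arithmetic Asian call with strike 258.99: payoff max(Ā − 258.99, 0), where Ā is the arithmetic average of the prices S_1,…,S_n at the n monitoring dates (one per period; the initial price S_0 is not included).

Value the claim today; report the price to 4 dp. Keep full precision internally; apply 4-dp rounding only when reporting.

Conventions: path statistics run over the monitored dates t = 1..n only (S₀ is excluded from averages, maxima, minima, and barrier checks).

Risk-neutral up-probability p* = (R−d)/(u−d) = (1.16−0.8)/(1.43−0.8) = 0.5714; the claim prices as the p*-weighted sum of path payoffs discounted by R^5.
Enumerate all 2^5 = 32 price paths (U = up ×1.43, D = down ×0.8); each path with k up-moves has probability p*^k·(1−p*)^(5−k).
DDDDD: Ā=60.2399, payoff=0.0000, prob=0.014458
UDDDD: Ā=107.6788, payoff=0.0000, prob=0.019278
DUDDD: Ā=93.5668, payoff=0.0000, prob=0.019278
UUDDD: Ā=167.2506, payoff=0.0000, prob=0.025704
DDUDD: Ā=82.2772, payoff=0.0000, prob=0.019278
UDUDD: Ā=147.0704, payoff=0.0000, prob=0.025704
DUUDD: Ā=132.9584, payoff=0.0000, prob=0.025704
UUUDD: Ā=237.6632, payoff=0.0000, prob=0.034271
DDDUD: Ā=73.2455, payoff=0.0000, prob=0.019278
UDDUD: Ā=130.9263, payoff=0.0000, prob=0.025704
DUDUD: Ā=116.8143, payoff=0.0000, prob=0.025704
UUDUD: Ā=208.8056, payoff=0.0000, prob=0.034271
DDUUD: Ā=105.5247, payoff=0.0000, prob=0.025704
UDUUD: Ā=188.6254, payoff=0.0000, prob=0.034271
DUUUD: Ā=174.5134, payoff=0.0000, prob=0.034271
UUUUD: Ā=311.9428, payoff=52.9528, prob=0.045695
DDDDU: Ā=66.0201, payoff=0.0000, prob=0.019278
UDDDU: Ā=118.0110, payoff=0.0000, prob=0.025704
DUDDU: Ā=103.8990, payoff=0.0000, prob=0.025704
UUDDU: Ā=185.7195, payoff=0.0000, prob=0.034271
DDUDU: Ā=92.6094, payoff=0.0000, prob=0.025704
UDUDU: Ā=165.5393, payoff=0.0000, prob=0.034271
DUUDU: Ā=151.4273, payoff=0.0000, prob=0.034271
UUUDU: Ā=270.6763, payoff=11.6863, prob=0.045695
DDDUU: Ā=83.5777, payoff=0.0000, prob=0.025704
UDDUU: Ā=149.3952, payoff=0.0000, prob=0.034271
DUDUU: Ā=135.2832, payoff=0.0000, prob=0.034271
UUDUU: Ā=241.8187, payoff=0.0000, prob=0.045695
DDUUU: Ā=123.9936, payoff=0.0000, prob=0.034271
UDUUU: Ā=221.6386, payoff=0.0000, prob=0.045695
DUUUU: Ā=207.5266, payoff=0.0000, prob=0.045695
UUUUU: Ā=370.9537, payoff=111.9637, prob=0.060927
Price = Σ prob·payoff / R^5 = 9.775312 / 2.100342 = 4.6542

price = 4.6542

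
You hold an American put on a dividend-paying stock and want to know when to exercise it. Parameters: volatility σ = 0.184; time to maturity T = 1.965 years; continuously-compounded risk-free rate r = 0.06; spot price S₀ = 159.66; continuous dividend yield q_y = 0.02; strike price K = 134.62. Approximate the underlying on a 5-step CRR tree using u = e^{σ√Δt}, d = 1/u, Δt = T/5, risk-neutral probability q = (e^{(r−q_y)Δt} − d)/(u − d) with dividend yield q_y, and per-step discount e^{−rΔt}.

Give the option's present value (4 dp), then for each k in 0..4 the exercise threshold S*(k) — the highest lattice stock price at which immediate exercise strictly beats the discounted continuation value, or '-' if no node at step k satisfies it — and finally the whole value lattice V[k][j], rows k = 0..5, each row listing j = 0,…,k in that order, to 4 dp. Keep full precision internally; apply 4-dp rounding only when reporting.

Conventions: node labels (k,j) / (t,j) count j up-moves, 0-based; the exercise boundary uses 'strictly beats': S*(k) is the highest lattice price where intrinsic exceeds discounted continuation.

price = 3.3675
boundary = - - - 112.9561 100.6501
tree:
3.3675
6.4533 0.8848
12.0470 1.9682 0.0000
21.6639 4.3782 0.0000 0.0000
33.9699 9.7390 0.0000 0.0000 0.0000
44.9352 21.6639 0.0000 0.0000 0.0000 0.0000

params: Δt=0.39300 u=1.12227 d=0.89106 q=0.53972 e^(-rΔt)=0.97670
t_5 payoffs: 44.9352 21.6639 0.0000 0.0000 0.0000 0.0000
t_4: node(4,0) S=100.6501 payoff=33.9699 vs cont=31.6207 → 33.9699 [stop]  node(4,1) S=126.7667 payoff=7.8533 vs cont=9.7390 → 9.7390 [wait]  node(4,2) S=159.6600 payoff=0.0000 vs cont=0.0000 → 0.0000 [wait]  node(4,3) S=201.0884 payoff=0.0000 vs cont=0.0000 → 0.0000 [wait]  node(4,4) S=253.2666 payoff=0.0000 vs cont=0.0000 → 0.0000 [wait]  ⇒ S*(4)=100.6501
t_3: node(3,0) S=112.9561 payoff=21.6639 vs cont=20.4051 → 21.6639 [stop]  node(3,1) S=142.2658 payoff=0.0000 vs cont=4.3782 → 4.3782 [wait]  node(3,2) S=179.1808 payoff=0.0000 vs cont=0.0000 → 0.0000 [wait]  node(3,3) S=225.6745 payoff=0.0000 vs cont=0.0000 → 0.0000 [wait]  ⇒ S*(3)=112.9561
t_2: node(2,0) S=126.7667 payoff=7.8533 vs cont=12.0470 → 12.0470 [wait]  node(2,1) S=159.6600 payoff=0.0000 vs cont=1.9682 → 1.9682 [wait]  node(2,2) S=201.0884 payoff=0.0000 vs cont=0.0000 → 0.0000 [wait]  ⇒ S*(2)=-
t_1: node(1,0) S=142.2658 payoff=0.0000 vs cont=6.4533 → 6.4533 [wait]  node(1,1) S=179.1808 payoff=0.0000 vs cont=0.8848 → 0.8848 [wait]  ⇒ S*(1)=-
t_0: node(0,0) S=159.6600 payoff=0.0000 vs cont=3.3675 → 3.3675 [wait]  ⇒ S*(0)=-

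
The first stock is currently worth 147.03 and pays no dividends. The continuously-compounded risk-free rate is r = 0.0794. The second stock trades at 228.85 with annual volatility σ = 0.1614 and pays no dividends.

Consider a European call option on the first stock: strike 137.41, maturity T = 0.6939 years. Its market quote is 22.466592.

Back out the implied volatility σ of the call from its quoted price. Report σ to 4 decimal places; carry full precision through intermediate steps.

sigma = 0.2643

At σ = 0.2643 the Black–Scholes value reproduces the quote:
σ√T = 0.2643·√0.6939 = 0.220164
d₁ = (ln(S/K) + (r+σ²/2)T) / (σ√T) = (ln(147.03/137.41) + (0.0794+0.2643²/2)·0.6939) / 0.220164 = (0.067667 + 0.079332) / 0.220164 = 0.667681
d₂ = d₁ − σ√T = 0.667681 − 0.220164 = 0.447518
e^{−rT} = 0.946395
N(d₁) = 0.747831,  N(d₂) = 0.672749
V = S·N(d₁) − K·e^{−rT}·N(d₂) = 109.953665 − 87.487073 = 22.466592 (equal to the quote); since ∂V/∂σ > 0 for all σ, the implied volatility is unique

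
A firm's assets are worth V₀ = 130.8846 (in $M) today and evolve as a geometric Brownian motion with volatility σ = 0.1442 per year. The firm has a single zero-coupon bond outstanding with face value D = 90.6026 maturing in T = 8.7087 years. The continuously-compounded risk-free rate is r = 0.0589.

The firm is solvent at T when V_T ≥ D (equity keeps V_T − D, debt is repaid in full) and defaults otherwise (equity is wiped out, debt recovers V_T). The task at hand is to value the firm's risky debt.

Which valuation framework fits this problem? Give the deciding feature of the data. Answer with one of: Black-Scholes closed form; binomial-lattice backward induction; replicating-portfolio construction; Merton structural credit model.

framework: Merton structural credit model

Key observation: assets follow a GBM and default happens iff V_T < 90.6026; valuing claims on that split (equity as a call, risky debt as the residual) is the structural model's definition.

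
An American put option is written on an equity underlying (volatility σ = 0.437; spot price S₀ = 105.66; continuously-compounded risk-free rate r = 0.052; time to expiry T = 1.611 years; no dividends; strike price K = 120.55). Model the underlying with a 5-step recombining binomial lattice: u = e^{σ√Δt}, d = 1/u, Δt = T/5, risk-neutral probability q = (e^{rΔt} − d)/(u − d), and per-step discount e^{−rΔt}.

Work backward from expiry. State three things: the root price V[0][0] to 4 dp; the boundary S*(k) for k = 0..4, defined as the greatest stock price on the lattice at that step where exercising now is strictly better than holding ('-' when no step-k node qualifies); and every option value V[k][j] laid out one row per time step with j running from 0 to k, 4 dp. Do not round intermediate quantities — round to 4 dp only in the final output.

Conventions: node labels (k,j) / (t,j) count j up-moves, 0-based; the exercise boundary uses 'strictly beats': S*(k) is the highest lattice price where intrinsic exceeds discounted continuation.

params: Δt=0.32220 u=1.28153 d=0.78032 q=0.47201 e^(-rΔt)=0.98339
t_5 payoffs: 89.9817 70.3473 38.1015 0.0000 0.0000 0.0000
t_4: node(4,0) S=39.1741 payoff=81.3759 vs cont=79.3730 → 81.3759 [stop]  node(4,1) S=64.3361 payoff=56.2139 vs cont=54.2110 → 56.2139 [stop]  node(4,2) S=105.6600 payoff=14.8900 vs cont=19.7829 → 19.7829 [wait]  node(4,3) S=173.5268 payoff=0.0000 vs cont=0.0000 → 0.0000 [wait]  node(4,4) S=284.9853 payoff=0.0000 vs cont=0.0000 → 0.0000 [wait]  ⇒ S*(4)=64.3361
t_3: node(3,0) S=50.2027 payoff=70.3473 vs cont=68.3444 → 70.3473 [stop]  node(3,1) S=82.4485 payoff=38.1015 vs cont=38.3697 → 38.3697 [wait]  node(3,2) S=135.4062 payoff=0.0000 vs cont=10.2716 → 10.2716 [wait]  node(3,3) S=222.3794 payoff=0.0000 vs cont=0.0000 → 0.0000 [wait]  ⇒ S*(3)=50.2027
t_2: node(2,0) S=64.3361 payoff=56.2139 vs cont=54.3355 → 56.2139 [stop]  node(2,1) S=105.6600 payoff=14.8900 vs cont=24.6899 → 24.6899 [wait]  node(2,2) S=173.5268 payoff=0.0000 vs cont=5.3332 → 5.3332 [wait]  ⇒ S*(2)=64.3361
t_1: node(1,0) S=82.4485 payoff=38.1015 vs cont=40.6474 → 40.6474 [wait]  node(1,1) S=135.4062 payoff=0.0000 vs cont=15.2949 → 15.2949 [wait]  ⇒ S*(1)=-
t_0: node(0,0) S=105.6600 payoff=14.8900 vs cont=28.2042 → 28.2042 [wait]  ⇒ S*(0)=-

price = 28.2042
boundary = - - 64.3361 50.2027 64.3361
tree:
28.2042
40.6474 15.2949
56.2139 24.6899 5.3332
70.3473 38.3697 10.2716 0.0000
81.3759 56.2139 19.7829 0.0000 0.0000
89.9817 70.3473 38.1015 0.0000 0.0000 0.0000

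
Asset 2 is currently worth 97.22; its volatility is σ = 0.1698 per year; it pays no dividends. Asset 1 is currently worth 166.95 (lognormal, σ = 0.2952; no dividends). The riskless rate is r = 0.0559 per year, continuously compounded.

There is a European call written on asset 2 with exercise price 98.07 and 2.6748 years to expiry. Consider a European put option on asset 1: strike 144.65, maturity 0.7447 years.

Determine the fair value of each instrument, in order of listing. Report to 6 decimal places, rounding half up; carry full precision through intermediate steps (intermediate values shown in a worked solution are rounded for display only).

[asset 2 call K=98.07]
σ√T = 0.1698·√2.6748 = 0.277705
d₁ = (ln(S/K) + (r+σ²/2)T) / (σ√T) = (ln(97.22/98.07) + (0.0559+0.1698²/2)·2.6748) / 0.277705 = (-0.008705 + 0.188081) / 0.277705 = 0.645924
d₂ = d₁ − σ√T = 0.645924 − 0.277705 = 0.368219
e^{−rT} = 0.861120
N(d₁) = 0.740836,  N(d₂) = 0.643645
price = S·N(d₁) − K·e^{−rT}·N(d₂) = 72.024054 − 54.355866 = 17.668188
[asset 1 put K=144.65]
σ√T = 0.2952·√0.7447 = 0.254746
d₁ = (ln(S/K) + (r+σ²/2)T) / (σ√T) = (ln(166.95/144.65) + (0.0559+0.2952²/2)·0.7447) / 0.254746 = (0.143377 + 0.074076) / 0.254746 = 0.853611
d₂ = d₁ − σ√T = 0.853611 − 0.254746 = 0.598865
e^{−rT} = 0.959226
N(−d₁) = 0.196660,  N(−d₂) = 0.274631
price = K·e^{−rT}·N(−d₂) − S·N(−d₁) = 38.105667 − 32.832441 = 5.273226

price(asset 2 call K=98.07) = 17.668188
price(asset 1 put K=144.65) = 5.273226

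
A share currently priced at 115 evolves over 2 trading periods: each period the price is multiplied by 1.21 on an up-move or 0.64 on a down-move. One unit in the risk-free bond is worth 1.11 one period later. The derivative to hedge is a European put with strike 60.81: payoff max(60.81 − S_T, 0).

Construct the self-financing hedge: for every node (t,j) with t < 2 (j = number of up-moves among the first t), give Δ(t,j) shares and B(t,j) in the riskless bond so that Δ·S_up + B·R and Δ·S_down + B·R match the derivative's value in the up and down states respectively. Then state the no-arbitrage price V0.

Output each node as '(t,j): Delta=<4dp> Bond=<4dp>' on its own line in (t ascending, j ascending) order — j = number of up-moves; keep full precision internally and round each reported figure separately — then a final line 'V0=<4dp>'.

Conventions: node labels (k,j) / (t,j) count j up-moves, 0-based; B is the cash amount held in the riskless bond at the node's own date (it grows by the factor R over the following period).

Under the risk-neutral measure, an up-move has probability p* = (R−d)/(u−d) = 0.8246 and values discount at R = 1.11.
Expiry values: V(2,0)=13.7060, V(2,1)=0.0000, V(2,2)=0.0000
  t=1,j=0: stock 73.6000 → up 89.0560 (V=0.0000), down 47.1040 (V=13.7060). Price 2.1663; hedge Δ=-0.3267, bond B=26.2119.
  t=1,j=1: stock 139.1500 → up 168.3715 (V=0.0000), down 89.0560 (V=0.0000). Price 0.0000; hedge Δ=0.0000, bond B=0.0000.
  t=0,j=0: stock 115.0000 → up 139.1500 (V=0.0000), down 73.6000 (V=2.1663). Price 0.3424; hedge Δ=-0.0330, bond B=4.1429.
Sanity check at the root: Δ(0,0)·S0 + B(0,0) reproduces V0 = 0.3424.

(0,0): Delta=-0.0330 Bond=4.1429
(1,0): Delta=-0.3267 Bond=26.2119
(1,1): Delta=0.0000 Bond=0.0000
V0=0.3424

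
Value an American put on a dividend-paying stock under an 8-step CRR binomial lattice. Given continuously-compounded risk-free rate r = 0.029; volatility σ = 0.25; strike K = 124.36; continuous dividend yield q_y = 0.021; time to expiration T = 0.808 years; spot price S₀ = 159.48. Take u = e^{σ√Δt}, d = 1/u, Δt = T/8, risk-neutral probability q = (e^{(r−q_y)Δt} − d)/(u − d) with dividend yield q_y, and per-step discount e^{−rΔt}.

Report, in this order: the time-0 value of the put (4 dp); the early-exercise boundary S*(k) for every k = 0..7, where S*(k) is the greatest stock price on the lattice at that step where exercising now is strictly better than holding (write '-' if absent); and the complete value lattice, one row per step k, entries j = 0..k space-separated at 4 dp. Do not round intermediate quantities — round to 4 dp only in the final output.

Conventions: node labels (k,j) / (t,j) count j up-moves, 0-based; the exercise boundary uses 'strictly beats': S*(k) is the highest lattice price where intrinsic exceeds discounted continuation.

Δt=0.10100, u=1.08269, d=0.92362, q=0.48523, disc=e^(-rΔt)=0.99708
k=8 terminal: V=max(K-S,0) → 39.8974 25.3510 8.2993 0.0000 0.0000 0.0000 0.0000 0.0000 0.0000
k=7: j=0 S=91.4470 intr=32.9130 cont=32.7430 V=32.9130[EX]; j=1 S=107.1964 intr=17.1636 cont=17.0270 V=17.1636[EX]; j=2 S=125.6581 intr=0.0000 cont=4.2597 V=4.2597[hold]; j=3 S=147.2994 intr=0.0000 cont=0.0000 V=0.0000[hold]; j=4 S=172.6678 intr=0.0000 cont=0.0000 V=0.0000[hold]; j=5 S=202.4053 intr=0.0000 cont=0.0000 V=0.0000[hold]; j=6 S=237.2643 intr=0.0000 cont=0.0000 V=0.0000[hold]; j=7 S=278.1268 intr=0.0000 cont=0.0000 V=0.0000[hold]  S*(7)=107.1964
k=6: j=0 S=99.0090 intr=25.3510 cont=25.1970 V=25.3510[EX]; j=1 S=116.0607 intr=8.2993 cont=10.8704 V=10.8704[hold]; j=2 S=136.0491 intr=0.0000 cont=2.1864 V=2.1864[hold]; j=3 S=159.4800 intr=0.0000 cont=0.0000 V=0.0000[hold]; j=4 S=186.9462 intr=0.0000 cont=0.0000 V=0.0000[hold]; j=5 S=219.1428 intr=0.0000 cont=0.0000 V=0.0000[hold]; j=6 S=256.8843 intr=0.0000 cont=0.0000 V=0.0000[hold]  S*(6)=99.0090
k=5: j=0 S=107.1964 intr=17.1636 cont=18.2710 V=18.2710[hold]; j=1 S=125.6581 intr=0.0000 cont=6.6372 V=6.6372[hold]; j=2 S=147.2994 intr=0.0000 cont=1.1222 V=1.1222[hold]; j=3 S=172.6678 intr=0.0000 cont=0.0000 V=0.0000[hold]; j=4 S=202.4053 intr=0.0000 cont=0.0000 V=0.0000[hold]; j=5 S=237.2643 intr=0.0000 cont=0.0000 V=0.0000[hold]  S*(5)=-
k=4: j=0 S=116.0607 intr=8.2993 cont=12.5890 V=12.5890[hold]; j=1 S=136.0491 intr=0.0000 cont=3.9496 V=3.9496[hold]; j=2 S=159.4800 intr=0.0000 cont=0.5760 V=0.5760[hold]; j=3 S=186.9462 intr=0.0000 cont=0.0000 V=0.0000[hold]; j=4 S=219.1428 intr=0.0000 cont=0.0000 V=0.0000[hold]  S*(4)=-
k=3: j=0 S=125.6581 intr=0.0000 cont=8.3723 V=8.3723[hold]; j=1 S=147.2994 intr=0.0000 cont=2.3058 V=2.3058[hold]; j=2 S=172.6678 intr=0.0000 cont=0.2956 V=0.2956[hold]; j=3 S=202.4053 intr=0.0000 cont=0.0000 V=0.0000[hold]  S*(3)=-
k=2: j=0 S=136.0491 intr=0.0000 cont=5.4128 V=5.4128[hold]; j=1 S=159.4800 intr=0.0000 cont=1.3265 V=1.3265[hold]; j=2 S=186.9462 intr=0.0000 cont=0.1517 V=0.1517[hold]  S*(2)=-
k=1: j=0 S=147.2994 intr=0.0000 cont=3.4200 V=3.4200[hold]; j=1 S=172.6678 intr=0.0000 cont=0.7543 V=0.7543[hold]  S*(1)=-
k=0: j=0 S=159.4800 intr=0.0000 cont=2.1203 V=2.1203[hold]  S*(0)=-

price = 2.1203
boundary = - - - - - - 99.0090 107.1964
tree:
2.1203
3.4200 0.7543
5.4128 1.3265 0.1517
8.3723 2.3058 0.2956 0.0000
12.5890 3.9496 0.5760 0.0000 0.0000
18.2710 6.6372 1.1222 0.0000 0.0000 0.0000
25.3510 10.8704 2.1864 0.0000 0.0000 0.0000 0.0000
32.9130 17.1636 4.2597 0.0000 0.0000 0.0000 0.0000 0.0000
39.8974 25.3510 8.2993 0.0000 0.0000 0.0000 0.0000 0.0000 0.0000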